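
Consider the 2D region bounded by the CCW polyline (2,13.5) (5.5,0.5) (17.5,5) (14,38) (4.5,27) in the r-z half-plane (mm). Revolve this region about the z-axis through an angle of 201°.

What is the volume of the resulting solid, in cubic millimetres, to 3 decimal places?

Profile (r,z), 5 vertices: (2,13.5) (5.5,0.5) (17.5,5) (14,38) (4.5,27)
edge 0: (2,13.5)→(5.5,0.5)  cross = 2·0.5 − 5.5·13.5 = -73.2500; (r_i+r_j)·cross = 7.5·-73.2500 = -549.3750
edge 1: (5.5,0.5)→(17.5,5)  cross = 5.5·5 − 17.5·0.5 = 18.7500; (r_i+r_j)·cross = 23·18.7500 = 431.2500
edge 2: (17.5,5)→(14,38)  cross = 17.5·38 − 14·5 = 595.0000; (r_i+r_j)·cross = 31.5·595.0000 = 18742.5000
edge 3: (14,38)→(4.5,27)  cross = 14·27 − 4.5·38 = 207.0000; (r_i+r_j)·cross = 18.5·207.0000 = 3829.5000
edge 4: (4.5,27)→(2,13.5)  cross = 4.5·13.5 − 2·27 = 6.7500; (r_i+r_j)·cross = 6.5·6.7500 = 43.8750
Σcross = 754.2500 → A = |Σcross|/2 = 377.1250 mm²
Σ(r_i+r_j)·cross = 22497.7500 → first moment M = |Σ|/6 = 3749.6250
R_c = M/A = 3749.6250/377.1250 = 9.9427 mm
θ = 201° = 3.508112 rad
V = θ·R_c·A = 3.508112·9.9427·377.1250 = 13154.104 mm³

Volume = 13154.104 mm³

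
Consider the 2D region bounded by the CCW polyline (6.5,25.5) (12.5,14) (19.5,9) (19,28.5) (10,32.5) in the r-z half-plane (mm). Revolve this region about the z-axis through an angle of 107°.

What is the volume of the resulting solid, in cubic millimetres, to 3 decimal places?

Volume = 4890.989 mm³

Profile (r,z), 5 vertices: (6.5,25.5) (12.5,14) (19.5,9) (19,28.5) (10,32.5)
edge 0: (6.5,25.5)→(12.5,14)  cross = 6.5·14 − 12.5·25.5 = -227.7500; (r_i+r_j)·cross = 19·-227.7500 = -4327.2500
edge 1: (12.5,14)→(19.5,9)  cross = 12.5·9 − 19.5·14 = -160.5000; (r_i+r_j)·cross = 32·-160.5000 = -5136.0000
edge 2: (19.5,9)→(19,28.5)  cross = 19.5·28.5 − 19·9 = 384.7500; (r_i+r_j)·cross = 38.5·384.7500 = 14812.8750
edge 3: (19,28.5)→(10,32.5)  cross = 19·32.5 − 10·28.5 = 332.5000; (r_i+r_j)·cross = 29·332.5000 = 9642.5000
edge 4: (10,32.5)→(6.5,25.5)  cross = 10·25.5 − 6.5·32.5 = 43.7500; (r_i+r_j)·cross = 16.5·43.7500 = 721.8750
Σcross = 372.7500 → A = |Σcross|/2 = 186.3750 mm²
Σ(r_i+r_j)·cross = 15714.0000 → first moment M = |Σ|/6 = 2619.0000
R_c = M/A = 2619.0000/186.3750 = 14.0523 mm
θ = 107° = 1.867502 rad
V = θ·R_c·A = 1.867502·14.0523·186.3750 = 4890.989 mm³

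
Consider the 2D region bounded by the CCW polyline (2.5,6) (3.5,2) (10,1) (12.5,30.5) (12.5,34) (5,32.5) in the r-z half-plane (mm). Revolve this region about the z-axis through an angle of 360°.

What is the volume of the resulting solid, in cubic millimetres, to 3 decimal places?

Profile (r,z), 6 vertices: (2.5,6) (3.5,2) (10,1) (12.5,30.5) (12.5,34) (5,32.5)
edge 0: (2.5,6)→(3.5,2)  cross = 2.5·2 − 3.5·6 = -16.0000; (r_i+r_j)·cross = 6·-16.0000 = -96.0000
edge 1: (3.5,2)→(10,1)  cross = 3.5·1 − 10·2 = -16.5000; (r_i+r_j)·cross = 13.5·-16.5000 = -222.7500
edge 2: (10,1)→(12.5,30.5)  cross = 10·30.5 − 12.5·1 = 292.5000; (r_i+r_j)·cross = 22.5·292.5000 = 6581.2500
edge 3: (12.5,30.5)→(12.5,34)  cross = 12.5·34 − 12.5·30.5 = 43.7500; (r_i+r_j)·cross = 25·43.7500 = 1093.7500
edge 4: (12.5,34)→(5,32.5)  cross = 12.5·32.5 − 5·34 = 236.2500; (r_i+r_j)·cross = 17.5·236.2500 = 4134.3750
edge 5: (5,32.5)→(2.5,6)  cross = 5·6 − 2.5·32.5 = -51.2500; (r_i+r_j)·cross = 7.5·-51.2500 = -384.3750
Σcross = 488.7500 → A = |Σcross|/2 = 244.3750 mm²
Σ(r_i+r_j)·cross = 11106.2500 → first moment M = |Σ|/6 = 1851.0417
R_c = M/A = 1851.0417/244.3750 = 7.5746 mm
θ = 360° = 6.283185 rad
V = θ·R_c·A = 6.283185·7.5746·244.3750 = 11630.438 mm³

Volume = 11630.438 mm³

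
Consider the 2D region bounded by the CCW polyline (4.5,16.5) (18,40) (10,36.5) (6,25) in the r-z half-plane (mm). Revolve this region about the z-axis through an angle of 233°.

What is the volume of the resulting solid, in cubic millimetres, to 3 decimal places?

Profile (r,z), 4 vertices: (4.5,16.5) (18,40) (10,36.5) (6,25)
edge 0: (4.5,16.5)→(18,40)  cross = 4.5·40 − 18·16.5 = -117.0000; (r_i+r_j)·cross = 22.5·-117.0000 = -2632.5000
edge 1: (18,40)→(10,36.5)  cross = 18·36.5 − 10·40 = 257.0000; (r_i+r_j)·cross = 28·257.0000 = 7196.0000
edge 2: (10,36.5)→(6,25)  cross = 10·25 − 6·36.5 = 31.0000; (r_i+r_j)·cross = 16·31.0000 = 496.0000
edge 3: (6,25)→(4.5,16.5)  cross = 6·16.5 − 4.5·25 = -13.5000; (r_i+r_j)·cross = 10.5·-13.5000 = -141.7500
Σcross = 157.5000 → A = |Σcross|/2 = 78.7500 mm²
Σ(r_i+r_j)·cross = 4917.7500 → first moment M = |Σ|/6 = 819.6250
R_c = M/A = 819.6250/78.7500 = 10.4079 mm
θ = 233° = 4.066617 rad
V = θ·R_c·A = 4.066617·10.4079·78.7500 = 3333.101 mm³

Volume = 3333.101 mm³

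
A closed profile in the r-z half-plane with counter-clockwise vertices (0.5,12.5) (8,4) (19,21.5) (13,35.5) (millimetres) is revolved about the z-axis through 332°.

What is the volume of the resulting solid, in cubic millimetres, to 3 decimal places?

Volume = 15793.012 mm³

Profile (r,z), 4 vertices: (0.5,12.5) (8,4) (19,21.5) (13,35.5)
edge 0: (0.5,12.5)→(8,4)  cross = 0.5·4 − 8·12.5 = -98.0000; (r_i+r_j)·cross = 8.5·-98.0000 = -833.0000
edge 1: (8,4)→(19,21.5)  cross = 8·21.5 − 19·4 = 96.0000; (r_i+r_j)·cross = 27·96.0000 = 2592.0000
edge 2: (19,21.5)→(13,35.5)  cross = 19·35.5 − 13·21.5 = 395.0000; (r_i+r_j)·cross = 32·395.0000 = 12640.0000
edge 3: (13,35.5)→(0.5,12.5)  cross = 13·12.5 − 0.5·35.5 = 144.7500; (r_i+r_j)·cross = 13.5·144.7500 = 1954.1250
Σcross = 537.7500 → A = |Σcross|/2 = 268.8750 mm²
Σ(r_i+r_j)·cross = 16353.1250 → first moment M = |Σ|/6 = 2725.5208
R_c = M/A = 2725.5208/268.8750 = 10.1368 mm
θ = 332° = 5.794493 rad
V = θ·R_c·A = 5.794493·10.1368·268.8750 = 15793.012 mm³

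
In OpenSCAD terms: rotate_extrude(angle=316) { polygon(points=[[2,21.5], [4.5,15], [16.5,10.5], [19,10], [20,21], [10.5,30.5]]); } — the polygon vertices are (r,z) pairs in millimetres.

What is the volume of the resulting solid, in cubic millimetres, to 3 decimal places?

Volume = 14556.788 mm³

Profile (r,z), 6 vertices: (2,21.5) (4.5,15) (16.5,10.5) (19,10) (20,21) (10.5,30.5)
edge 0: (2,21.5)→(4.5,15)  cross = 2·15 − 4.5·21.5 = -66.7500; (r_i+r_j)·cross = 6.5·-66.7500 = -433.8750
edge 1: (4.5,15)→(16.5,10.5)  cross = 4.5·10.5 − 16.5·15 = -200.2500; (r_i+r_j)·cross = 21·-200.2500 = -4205.2500
edge 2: (16.5,10.5)→(19,10)  cross = 16.5·10 − 19·10.5 = -34.5000; (r_i+r_j)·cross = 35.5·-34.5000 = -1224.7500
edge 3: (19,10)→(20,21)  cross = 19·21 − 20·10 = 199.0000; (r_i+r_j)·cross = 39·199.0000 = 7761.0000
edge 4: (20,21)→(10.5,30.5)  cross = 20·30.5 − 10.5·21 = 389.5000; (r_i+r_j)·cross = 30.5·389.5000 = 11879.7500
edge 5: (10.5,30.5)→(2,21.5)  cross = 10.5·21.5 − 2·30.5 = 164.7500; (r_i+r_j)·cross = 12.5·164.7500 = 2059.3750
Σcross = 451.7500 → A = |Σcross|/2 = 225.8750 mm²
Σ(r_i+r_j)·cross = 15836.2500 → first moment M = |Σ|/6 = 2639.3750
R_c = M/A = 2639.3750/225.8750 = 11.6851 mm
θ = 316° = 5.515240 rad
V = θ·R_c·A = 5.515240·11.6851·225.8750 = 14556.788 mm³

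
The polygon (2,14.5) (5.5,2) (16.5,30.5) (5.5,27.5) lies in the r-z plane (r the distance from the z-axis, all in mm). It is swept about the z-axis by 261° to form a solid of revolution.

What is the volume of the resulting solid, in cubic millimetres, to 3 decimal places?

Profile (r,z), 4 vertices: (2,14.5) (5.5,2) (16.5,30.5) (5.5,27.5)
edge 0: (2,14.5)→(5.5,2)  cross = 2·2 − 5.5·14.5 = -75.7500; (r_i+r_j)·cross = 7.5·-75.7500 = -568.1250
edge 1: (5.5,2)→(16.5,30.5)  cross = 5.5·30.5 − 16.5·2 = 134.7500; (r_i+r_j)·cross = 22·134.7500 = 2964.5000
edge 2: (16.5,30.5)→(5.5,27.5)  cross = 16.5·27.5 − 5.5·30.5 = 286.0000; (r_i+r_j)·cross = 22·286.0000 = 6292.0000
edge 3: (5.5,27.5)→(2,14.5)  cross = 5.5·14.5 − 2·27.5 = 24.7500; (r_i+r_j)·cross = 7.5·24.7500 = 185.6250
Σcross = 369.7500 → A = |Σcross|/2 = 184.8750 mm²
Σ(r_i+r_j)·cross = 8874.0000 → first moment M = |Σ|/6 = 1479.0000
R_c = M/A = 1479.0000/184.8750 = 8.0000 mm
θ = 261° = 4.555309 rad
V = θ·R_c·A = 4.555309·8.0000·184.8750 = 6737.303 mm³

Volume = 6737.303 mm³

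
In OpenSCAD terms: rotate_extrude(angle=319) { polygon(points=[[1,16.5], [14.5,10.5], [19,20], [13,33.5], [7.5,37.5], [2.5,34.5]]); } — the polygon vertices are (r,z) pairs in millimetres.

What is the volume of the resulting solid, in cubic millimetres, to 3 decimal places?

Profile (r,z), 6 vertices: (1,16.5) (14.5,10.5) (19,20) (13,33.5) (7.5,37.5) (2.5,34.5)
edge 0: (1,16.5)→(14.5,10.5)  cross = 1·10.5 − 14.5·16.5 = -228.7500; (r_i+r_j)·cross = 15.5·-228.7500 = -3545.6250
edge 1: (14.5,10.5)→(19,20)  cross = 14.5·20 − 19·10.5 = 90.5000; (r_i+r_j)·cross = 33.5·90.5000 = 3031.7500
edge 2: (19,20)→(13,33.5)  cross = 19·33.5 − 13·20 = 376.5000; (r_i+r_j)·cross = 32·376.5000 = 12048.0000
edge 3: (13,33.5)→(7.5,37.5)  cross = 13·37.5 − 7.5·33.5 = 236.2500; (r_i+r_j)·cross = 20.5·236.2500 = 4843.1250
edge 4: (7.5,37.5)→(2.5,34.5)  cross = 7.5·34.5 − 2.5·37.5 = 165.0000; (r_i+r_j)·cross = 10·165.0000 = 1650.0000
edge 5: (2.5,34.5)→(1,16.5)  cross = 2.5·16.5 − 1·34.5 = 6.7500; (r_i+r_j)·cross = 3.5·6.7500 = 23.6250
Σcross = 646.2500 → A = |Σcross|/2 = 323.1250 mm²
Σ(r_i+r_j)·cross = 18050.8750 → first moment M = |Σ|/6 = 3008.4792
R_c = M/A = 3008.4792/323.1250 = 9.3106 mm
θ = 319° = 5.567600 rad
V = θ·R_c·A = 5.567600·9.3106·323.1250 = 16750.010 mm³

Volume = 16750.010 mm³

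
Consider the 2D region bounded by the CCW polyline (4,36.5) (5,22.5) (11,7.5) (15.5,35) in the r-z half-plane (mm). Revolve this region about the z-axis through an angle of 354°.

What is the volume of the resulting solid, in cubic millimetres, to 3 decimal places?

Profile (r,z), 4 vertices: (4,36.5) (5,22.5) (11,7.5) (15.5,35)
edge 0: (4,36.5)→(5,22.5)  cross = 4·22.5 − 5·36.5 = -92.5000; (r_i+r_j)·cross = 9·-92.5000 = -832.5000
edge 1: (5,22.5)→(11,7.5)  cross = 5·7.5 − 11·22.5 = -210.0000; (r_i+r_j)·cross = 16·-210.0000 = -3360.0000
edge 2: (11,7.5)→(15.5,35)  cross = 11·35 − 15.5·7.5 = 268.7500; (r_i+r_j)·cross = 26.5·268.7500 = 7121.8750
edge 3: (15.5,35)→(4,36.5)  cross = 15.5·36.5 − 4·35 = 425.7500; (r_i+r_j)·cross = 19.5·425.7500 = 8302.1250
Σcross = 392.0000 → A = |Σcross|/2 = 196.0000 mm²
Σ(r_i+r_j)·cross = 11231.5000 → first moment M = |Σ|/6 = 1871.9167
R_c = M/A = 1871.9167/196.0000 = 9.5506 mm
θ = 354° = 6.178466 rad
V = θ·R_c·A = 6.178466·9.5506·196.0000 = 11565.573 mm³

Volume = 11565.573 mm³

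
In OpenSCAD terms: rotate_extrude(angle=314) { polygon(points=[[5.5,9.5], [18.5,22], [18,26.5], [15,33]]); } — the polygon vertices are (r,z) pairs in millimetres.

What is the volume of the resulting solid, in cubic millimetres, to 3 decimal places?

Profile (r,z), 4 vertices: (5.5,9.5) (18.5,22) (18,26.5) (15,33)
edge 0: (5.5,9.5)→(18.5,22)  cross = 5.5·22 − 18.5·9.5 = -54.7500; (r_i+r_j)·cross = 24·-54.7500 = -1314.0000
edge 1: (18.5,22)→(18,26.5)  cross = 18.5·26.5 − 18·22 = 94.2500; (r_i+r_j)·cross = 36.5·94.2500 = 3440.1250
edge 2: (18,26.5)→(15,33)  cross = 18·33 − 15·26.5 = 196.5000; (r_i+r_j)·cross = 33·196.5000 = 6484.5000
edge 3: (15,33)→(5.5,9.5)  cross = 15·9.5 − 5.5·33 = -39.0000; (r_i+r_j)·cross = 20.5·-39.0000 = -799.5000
Σcross = 197.0000 → A = |Σcross|/2 = 98.5000 mm²
Σ(r_i+r_j)·cross = 7811.1250 → first moment M = |Σ|/6 = 1301.8542
R_c = M/A = 1301.8542/98.5000 = 13.2168 mm
θ = 314° = 5.480334 rad
V = θ·R_c·A = 5.480334·13.2168·98.5000 = 7134.595 mm³

Volume = 7134.595 mm³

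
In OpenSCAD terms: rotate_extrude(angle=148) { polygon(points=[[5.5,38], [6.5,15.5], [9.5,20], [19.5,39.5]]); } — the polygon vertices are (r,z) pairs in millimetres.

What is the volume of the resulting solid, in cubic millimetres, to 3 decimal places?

Profile (r,z), 4 vertices: (5.5,38) (6.5,15.5) (9.5,20) (19.5,39.5)
edge 0: (5.5,38)→(6.5,15.5)  cross = 5.5·15.5 − 6.5·38 = -161.7500; (r_i+r_j)·cross = 12·-161.7500 = -1941.0000
edge 1: (6.5,15.5)→(9.5,20)  cross = 6.5·20 − 9.5·15.5 = -17.2500; (r_i+r_j)·cross = 16·-17.2500 = -276.0000
edge 2: (9.5,20)→(19.5,39.5)  cross = 9.5·39.5 − 19.5·20 = -14.7500; (r_i+r_j)·cross = 29·-14.7500 = -427.7500
edge 3: (19.5,39.5)→(5.5,38)  cross = 19.5·38 − 5.5·39.5 = 523.7500; (r_i+r_j)·cross = 25·523.7500 = 13093.7500
Σcross = 330.0000 → A = |Σcross|/2 = 165.0000 mm²
Σ(r_i+r_j)·cross = 10449.0000 → first moment M = |Σ|/6 = 1741.5000
R_c = M/A = 1741.5000/165.0000 = 10.5545 mm
θ = 148° = 2.583087 rad
V = θ·R_c·A = 2.583087·10.5545·165.0000 = 4498.447 mm³

Volume = 4498.447 mm³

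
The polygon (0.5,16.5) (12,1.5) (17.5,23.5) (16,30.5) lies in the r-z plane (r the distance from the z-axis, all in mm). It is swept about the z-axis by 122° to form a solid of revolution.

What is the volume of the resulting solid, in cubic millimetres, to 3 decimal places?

Volume = 5134.456 mm³

Profile (r,z), 4 vertices: (0.5,16.5) (12,1.5) (17.5,23.5) (16,30.5)
edge 0: (0.5,16.5)→(12,1.5)  cross = 0.5·1.5 − 12·16.5 = -197.2500; (r_i+r_j)·cross = 12.5·-197.2500 = -2465.6250
edge 1: (12,1.5)→(17.5,23.5)  cross = 12·23.5 − 17.5·1.5 = 255.7500; (r_i+r_j)·cross = 29.5·255.7500 = 7544.6250
edge 2: (17.5,23.5)→(16,30.5)  cross = 17.5·30.5 − 16·23.5 = 157.7500; (r_i+r_j)·cross = 33.5·157.7500 = 5284.6250
edge 3: (16,30.5)→(0.5,16.5)  cross = 16·16.5 − 0.5·30.5 = 248.7500; (r_i+r_j)·cross = 16.5·248.7500 = 4104.3750
Σcross = 465.0000 → A = |Σcross|/2 = 232.5000 mm²
Σ(r_i+r_j)·cross = 14468.0000 → first moment M = |Σ|/6 = 2411.3333
R_c = M/A = 2411.3333/232.5000 = 10.3713 mm
θ = 122° = 2.129302 rad
V = θ·R_c·A = 2.129302·10.3713·232.5000 = 5134.456 mm³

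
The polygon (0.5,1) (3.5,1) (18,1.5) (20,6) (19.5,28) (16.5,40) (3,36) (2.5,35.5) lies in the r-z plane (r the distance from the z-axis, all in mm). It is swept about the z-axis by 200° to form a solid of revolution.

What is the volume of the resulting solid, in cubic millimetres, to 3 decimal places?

Profile (r,z), 8 vertices: (0.5,1) (3.5,1) (18,1.5) (20,6) (19.5,28) (16.5,40) (3,36) (2.5,35.5)
edge 0: (0.5,1)→(3.5,1)  cross = 0.5·1 − 3.5·1 = -3.0000; (r_i+r_j)·cross = 4·-3.0000 = -12.0000
edge 1: (3.5,1)→(18,1.5)  cross = 3.5·1.5 − 18·1 = -12.7500; (r_i+r_j)·cross = 21.5·-12.7500 = -274.1250
edge 2: (18,1.5)→(20,6)  cross = 18·6 − 20·1.5 = 78.0000; (r_i+r_j)·cross = 38·78.0000 = 2964.0000
edge 3: (20,6)→(19.5,28)  cross = 20·28 − 19.5·6 = 443.0000; (r_i+r_j)·cross = 39.5·443.0000 = 17498.5000
edge 4: (19.5,28)→(16.5,40)  cross = 19.5·40 − 16.5·28 = 318.0000; (r_i+r_j)·cross = 36·318.0000 = 11448.0000
edge 5: (16.5,40)→(3,36)  cross = 16.5·36 − 3·40 = 474.0000; (r_i+r_j)·cross = 19.5·474.0000 = 9243.0000
edge 6: (3,36)→(2.5,35.5)  cross = 3·35.5 − 2.5·36 = 16.5000; (r_i+r_j)·cross = 5.5·16.5000 = 90.7500
edge 7: (2.5,35.5)→(0.5,1)  cross = 2.5·1 − 0.5·35.5 = -15.2500; (r_i+r_j)·cross = 3·-15.2500 = -45.7500
Σcross = 1298.5000 → A = |Σcross|/2 = 649.2500 mm²
Σ(r_i+r_j)·cross = 40912.3750 → first moment M = |Σ|/6 = 6818.7292
R_c = M/A = 6818.7292/649.2500 = 10.5025 mm
θ = 200° = 3.490659 rad
V = θ·R_c·A = 3.490659·10.5025·649.2500 = 23801.855 mm³

Volume = 23801.855 mm³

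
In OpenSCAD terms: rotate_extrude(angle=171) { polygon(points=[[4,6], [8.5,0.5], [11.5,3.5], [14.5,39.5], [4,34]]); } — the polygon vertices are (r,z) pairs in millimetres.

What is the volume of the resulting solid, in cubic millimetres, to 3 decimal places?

Volume = 7789.579 mm³

Profile (r,z), 5 vertices: (4,6) (8.5,0.5) (11.5,3.5) (14.5,39.5) (4,34)
edge 0: (4,6)→(8.5,0.5)  cross = 4·0.5 − 8.5·6 = -49.0000; (r_i+r_j)·cross = 12.5·-49.0000 = -612.5000
edge 1: (8.5,0.5)→(11.5,3.5)  cross = 8.5·3.5 − 11.5·0.5 = 24.0000; (r_i+r_j)·cross = 20·24.0000 = 480.0000
edge 2: (11.5,3.5)→(14.5,39.5)  cross = 11.5·39.5 − 14.5·3.5 = 403.5000; (r_i+r_j)·cross = 26·403.5000 = 10491.0000
edge 3: (14.5,39.5)→(4,34)  cross = 14.5·34 − 4·39.5 = 335.0000; (r_i+r_j)·cross = 18.5·335.0000 = 6197.5000
edge 4: (4,34)→(4,6)  cross = 4·6 − 4·34 = -112.0000; (r_i+r_j)·cross = 8·-112.0000 = -896.0000
Σcross = 601.5000 → A = |Σcross|/2 = 300.7500 mm²
Σ(r_i+r_j)·cross = 15660.0000 → first moment M = |Σ|/6 = 2610.0000
R_c = M/A = 2610.0000/300.7500 = 8.6783 mm
θ = 171° = 2.984513 rad
V = θ·R_c·A = 2.984513·8.6783·300.7500 = 7789.579 mm³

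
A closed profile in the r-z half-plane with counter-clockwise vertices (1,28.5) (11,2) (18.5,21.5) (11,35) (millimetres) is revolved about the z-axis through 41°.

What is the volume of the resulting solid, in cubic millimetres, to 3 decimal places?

Volume = 2100.689 mm³

Profile (r,z), 4 vertices: (1,28.5) (11,2) (18.5,21.5) (11,35)
edge 0: (1,28.5)→(11,2)  cross = 1·2 − 11·28.5 = -311.5000; (r_i+r_j)·cross = 12·-311.5000 = -3738.0000
edge 1: (11,2)→(18.5,21.5)  cross = 11·21.5 − 18.5·2 = 199.5000; (r_i+r_j)·cross = 29.5·199.5000 = 5885.2500
edge 2: (18.5,21.5)→(11,35)  cross = 18.5·35 − 11·21.5 = 411.0000; (r_i+r_j)·cross = 29.5·411.0000 = 12124.5000
edge 3: (11,35)→(1,28.5)  cross = 11·28.5 − 1·35 = 278.5000; (r_i+r_j)·cross = 12·278.5000 = 3342.0000
Σcross = 577.5000 → A = |Σcross|/2 = 288.7500 mm²
Σ(r_i+r_j)·cross = 17613.7500 → first moment M = |Σ|/6 = 2935.6250
R_c = M/A = 2935.6250/288.7500 = 10.1667 mm
θ = 41° = 0.715585 rad
V = θ·R_c·A = 0.715585·10.1667·288.7500 = 2100.689 mm³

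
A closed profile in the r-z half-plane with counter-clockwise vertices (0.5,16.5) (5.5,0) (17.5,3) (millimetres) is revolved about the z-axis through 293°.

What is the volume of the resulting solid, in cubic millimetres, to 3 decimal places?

Volume = 4266.200 mm³

Profile (r,z), 3 vertices: (0.5,16.5) (5.5,0) (17.5,3)
edge 0: (0.5,16.5)→(5.5,0)  cross = 0.5·0 − 5.5·16.5 = -90.7500; (r_i+r_j)·cross = 6·-90.7500 = -544.5000
edge 1: (5.5,0)→(17.5,3)  cross = 5.5·3 − 17.5·0 = 16.5000; (r_i+r_j)·cross = 23·16.5000 = 379.5000
edge 2: (17.5,3)→(0.5,16.5)  cross = 17.5·16.5 − 0.5·3 = 287.2500; (r_i+r_j)·cross = 18·287.2500 = 5170.5000
Σcross = 213.0000 → A = |Σcross|/2 = 106.5000 mm²
Σ(r_i+r_j)·cross = 5005.5000 → first moment M = |Σ|/6 = 834.2500
R_c = M/A = 834.2500/106.5000 = 7.8333 mm
θ = 293° = 5.113815 rad
V = θ·R_c·A = 5.113815·7.8333·106.5000 = 4266.200 mm³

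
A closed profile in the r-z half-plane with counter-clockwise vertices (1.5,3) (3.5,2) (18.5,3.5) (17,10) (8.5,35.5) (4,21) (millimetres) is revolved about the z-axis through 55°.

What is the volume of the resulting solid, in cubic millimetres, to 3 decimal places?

Volume = 2790.840 mm³

Profile (r,z), 6 vertices: (1.5,3) (3.5,2) (18.5,3.5) (17,10) (8.5,35.5) (4,21)
edge 0: (1.5,3)→(3.5,2)  cross = 1.5·2 − 3.5·3 = -7.5000; (r_i+r_j)·cross = 5·-7.5000 = -37.5000
edge 1: (3.5,2)→(18.5,3.5)  cross = 3.5·3.5 − 18.5·2 = -24.7500; (r_i+r_j)·cross = 22·-24.7500 = -544.5000
edge 2: (18.5,3.5)→(17,10)  cross = 18.5·10 − 17·3.5 = 125.5000; (r_i+r_j)·cross = 35.5·125.5000 = 4455.2500
edge 3: (17,10)→(8.5,35.5)  cross = 17·35.5 − 8.5·10 = 518.5000; (r_i+r_j)·cross = 25.5·518.5000 = 13221.7500
edge 4: (8.5,35.5)→(4,21)  cross = 8.5·21 − 4·35.5 = 36.5000; (r_i+r_j)·cross = 12.5·36.5000 = 456.2500
edge 5: (4,21)→(1.5,3)  cross = 4·3 − 1.5·21 = -19.5000; (r_i+r_j)·cross = 5.5·-19.5000 = -107.2500
Σcross = 628.7500 → A = |Σcross|/2 = 314.3750 mm²
Σ(r_i+r_j)·cross = 17444.0000 → first moment M = |Σ|/6 = 2907.3333
R_c = M/A = 2907.3333/314.3750 = 9.2480 mm
θ = 55° = 0.959931 rad
V = θ·R_c·A = 0.959931·9.2480·314.3750 = 2790.840 mm³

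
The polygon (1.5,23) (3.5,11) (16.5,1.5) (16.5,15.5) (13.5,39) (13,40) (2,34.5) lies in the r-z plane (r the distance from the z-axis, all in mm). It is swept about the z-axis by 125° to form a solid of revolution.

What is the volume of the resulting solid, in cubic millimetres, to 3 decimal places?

Volume = 8431.167 mm³

Profile (r,z), 7 vertices: (1.5,23) (3.5,11) (16.5,1.5) (16.5,15.5) (13.5,39) (13,40) (2,34.5)
edge 0: (1.5,23)→(3.5,11)  cross = 1.5·11 − 3.5·23 = -64.0000; (r_i+r_j)·cross = 5·-64.0000 = -320.0000
edge 1: (3.5,11)→(16.5,1.5)  cross = 3.5·1.5 − 16.5·11 = -176.2500; (r_i+r_j)·cross = 20·-176.2500 = -3525.0000
edge 2: (16.5,1.5)→(16.5,15.5)  cross = 16.5·15.5 − 16.5·1.5 = 231.0000; (r_i+r_j)·cross = 33·231.0000 = 7623.0000
edge 3: (16.5,15.5)→(13.5,39)  cross = 16.5·39 − 13.5·15.5 = 434.2500; (r_i+r_j)·cross = 30·434.2500 = 13027.5000
edge 4: (13.5,39)→(13,40)  cross = 13.5·40 − 13·39 = 33.0000; (r_i+r_j)·cross = 26.5·33.0000 = 874.5000
edge 5: (13,40)→(2,34.5)  cross = 13·34.5 − 2·40 = 368.5000; (r_i+r_j)·cross = 15·368.5000 = 5527.5000
edge 6: (2,34.5)→(1.5,23)  cross = 2·23 − 1.5·34.5 = -5.7500; (r_i+r_j)·cross = 3.5·-5.7500 = -20.1250
Σcross = 820.7500 → A = |Σcross|/2 = 410.3750 mm²
Σ(r_i+r_j)·cross = 23187.3750 → first moment M = |Σ|/6 = 3864.5625
R_c = M/A = 3864.5625/410.3750 = 9.4171 mm
θ = 125° = 2.181662 rad
V = θ·R_c·A = 2.181662·9.4171·410.3750 = 8431.167 mm³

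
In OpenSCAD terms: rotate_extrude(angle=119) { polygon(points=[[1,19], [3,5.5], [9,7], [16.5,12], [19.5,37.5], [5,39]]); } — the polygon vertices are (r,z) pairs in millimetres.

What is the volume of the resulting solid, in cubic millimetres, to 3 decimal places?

Volume = 9514.557 mm³

Profile (r,z), 6 vertices: (1,19) (3,5.5) (9,7) (16.5,12) (19.5,37.5) (5,39)
edge 0: (1,19)→(3,5.5)  cross = 1·5.5 − 3·19 = -51.5000; (r_i+r_j)·cross = 4·-51.5000 = -206.0000
edge 1: (3,5.5)→(9,7)  cross = 3·7 − 9·5.5 = -28.5000; (r_i+r_j)·cross = 12·-28.5000 = -342.0000
edge 2: (9,7)→(16.5,12)  cross = 9·12 − 16.5·7 = -7.5000; (r_i+r_j)·cross = 25.5·-7.5000 = -191.2500
edge 3: (16.5,12)→(19.5,37.5)  cross = 16.5·37.5 − 19.5·12 = 384.7500; (r_i+r_j)·cross = 36·384.7500 = 13851.0000
edge 4: (19.5,37.5)→(5,39)  cross = 19.5·39 − 5·37.5 = 573.0000; (r_i+r_j)·cross = 24.5·573.0000 = 14038.5000
edge 5: (5,39)→(1,19)  cross = 5·19 − 1·39 = 56.0000; (r_i+r_j)·cross = 6·56.0000 = 336.0000
Σcross = 926.2500 → A = |Σcross|/2 = 463.1250 mm²
Σ(r_i+r_j)·cross = 27486.2500 → first moment M = |Σ|/6 = 4581.0417
R_c = M/A = 4581.0417/463.1250 = 9.8916 mm
θ = 119° = 2.076942 rad
V = θ·R_c·A = 2.076942·9.8916·463.1250 = 9514.557 mm³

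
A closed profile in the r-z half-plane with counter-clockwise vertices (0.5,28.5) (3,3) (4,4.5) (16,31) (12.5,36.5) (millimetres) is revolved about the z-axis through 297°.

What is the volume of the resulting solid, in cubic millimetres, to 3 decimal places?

Profile (r,z), 5 vertices: (0.5,28.5) (3,3) (4,4.5) (16,31) (12.5,36.5)
edge 0: (0.5,28.5)→(3,3)  cross = 0.5·3 − 3·28.5 = -84.0000; (r_i+r_j)·cross = 3.5·-84.0000 = -294.0000
edge 1: (3,3)→(4,4.5)  cross = 3·4.5 − 4·3 = 1.5000; (r_i+r_j)·cross = 7·1.5000 = 10.5000
edge 2: (4,4.5)→(16,31)  cross = 4·31 − 16·4.5 = 52.0000; (r_i+r_j)·cross = 20·52.0000 = 1040.0000
edge 3: (16,31)→(12.5,36.5)  cross = 16·36.5 − 12.5·31 = 196.5000; (r_i+r_j)·cross = 28.5·196.5000 = 5600.2500
edge 4: (12.5,36.5)→(0.5,28.5)  cross = 12.5·28.5 − 0.5·36.5 = 338.0000; (r_i+r_j)·cross = 13·338.0000 = 4394.0000
Σcross = 504.0000 → A = |Σcross|/2 = 252.0000 mm²
Σ(r_i+r_j)·cross = 10750.7500 → first moment M = |Σ|/6 = 1791.7917
R_c = M/A = 1791.7917/252.0000 = 7.1103 mm
θ = 297° = 5.183628 rad
V = θ·R_c·A = 5.183628·7.1103·252.0000 = 9287.981 mm³

Volume = 9287.981 mm³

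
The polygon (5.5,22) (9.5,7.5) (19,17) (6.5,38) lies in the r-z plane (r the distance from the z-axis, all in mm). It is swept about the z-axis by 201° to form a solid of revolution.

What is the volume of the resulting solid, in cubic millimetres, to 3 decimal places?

Volume = 7499.466 mm³

Profile (r,z), 4 vertices: (5.5,22) (9.5,7.5) (19,17) (6.5,38)
edge 0: (5.5,22)→(9.5,7.5)  cross = 5.5·7.5 − 9.5·22 = -167.7500; (r_i+r_j)·cross = 15·-167.7500 = -2516.2500
edge 1: (9.5,7.5)→(19,17)  cross = 9.5·17 − 19·7.5 = 19.0000; (r_i+r_j)·cross = 28.5·19.0000 = 541.5000
edge 2: (19,17)→(6.5,38)  cross = 19·38 − 6.5·17 = 611.5000; (r_i+r_j)·cross = 25.5·611.5000 = 15593.2500
edge 3: (6.5,38)→(5.5,22)  cross = 6.5·22 − 5.5·38 = -66.0000; (r_i+r_j)·cross = 12·-66.0000 = -792.0000
Σcross = 396.7500 → A = |Σcross|/2 = 198.3750 mm²
Σ(r_i+r_j)·cross = 12826.5000 → first moment M = |Σ|/6 = 2137.7500
R_c = M/A = 2137.7500/198.3750 = 10.7763 mm
θ = 201° = 3.508112 rad
V = θ·R_c·A = 3.508112·10.7763·198.3750 = 7499.466 mm³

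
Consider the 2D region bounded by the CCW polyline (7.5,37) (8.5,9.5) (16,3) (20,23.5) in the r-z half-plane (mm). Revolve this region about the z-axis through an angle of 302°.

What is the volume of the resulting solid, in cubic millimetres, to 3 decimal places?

Profile (r,z), 4 vertices: (7.5,37) (8.5,9.5) (16,3) (20,23.5)
edge 0: (7.5,37)→(8.5,9.5)  cross = 7.5·9.5 − 8.5·37 = -243.2500; (r_i+r_j)·cross = 16·-243.2500 = -3892.0000
edge 1: (8.5,9.5)→(16,3)  cross = 8.5·3 − 16·9.5 = -126.5000; (r_i+r_j)·cross = 24.5·-126.5000 = -3099.2500
edge 2: (16,3)→(20,23.5)  cross = 16·23.5 − 20·3 = 316.0000; (r_i+r_j)·cross = 36·316.0000 = 11376.0000
edge 3: (20,23.5)→(7.5,37)  cross = 20·37 − 7.5·23.5 = 563.7500; (r_i+r_j)·cross = 27.5·563.7500 = 15503.1250
Σcross = 510.0000 → A = |Σcross|/2 = 255.0000 mm²
Σ(r_i+r_j)·cross = 19887.8750 → first moment M = |Σ|/6 = 3314.6458
R_c = M/A = 3314.6458/255.0000 = 12.9986 mm
θ = 302° = 5.270894 rad
V = θ·R_c·A = 5.270894·12.9986·255.0000 = 17471.148 mm³

Volume = 17471.148 mm³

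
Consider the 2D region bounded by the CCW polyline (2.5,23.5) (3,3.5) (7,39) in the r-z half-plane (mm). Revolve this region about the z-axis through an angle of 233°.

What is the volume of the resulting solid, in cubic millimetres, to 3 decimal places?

Volume = 828.150 mm³

Profile (r,z), 3 vertices: (2.5,23.5) (3,3.5) (7,39)
edge 0: (2.5,23.5)→(3,3.5)  cross = 2.5·3.5 − 3·23.5 = -61.7500; (r_i+r_j)·cross = 5.5·-61.7500 = -339.6250
edge 1: (3,3.5)→(7,39)  cross = 3·39 − 7·3.5 = 92.5000; (r_i+r_j)·cross = 10·92.5000 = 925.0000
edge 2: (7,39)→(2.5,23.5)  cross = 7·23.5 − 2.5·39 = 67.0000; (r_i+r_j)·cross = 9.5·67.0000 = 636.5000
Σcross = 97.7500 → A = |Σcross|/2 = 48.8750 mm²
Σ(r_i+r_j)·cross = 1221.8750 → first moment M = |Σ|/6 = 203.6458
R_c = M/A = 203.6458/48.8750 = 4.1667 mm
θ = 233° = 4.066617 rad
V = θ·R_c·A = 4.066617·4.1667·48.8750 = 828.150 mm³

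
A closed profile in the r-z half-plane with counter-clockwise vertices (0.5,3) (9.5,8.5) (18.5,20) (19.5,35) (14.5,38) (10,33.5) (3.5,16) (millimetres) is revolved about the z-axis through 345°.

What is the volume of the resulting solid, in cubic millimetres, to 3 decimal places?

Profile (r,z), 7 vertices: (0.5,3) (9.5,8.5) (18.5,20) (19.5,35) (14.5,38) (10,33.5) (3.5,16)
edge 0: (0.5,3)→(9.5,8.5)  cross = 0.5·8.5 − 9.5·3 = -24.2500; (r_i+r_j)·cross = 10·-24.2500 = -242.5000
edge 1: (9.5,8.5)→(18.5,20)  cross = 9.5·20 − 18.5·8.5 = 32.7500; (r_i+r_j)·cross = 28·32.7500 = 917.0000
edge 2: (18.5,20)→(19.5,35)  cross = 18.5·35 − 19.5·20 = 257.5000; (r_i+r_j)·cross = 38·257.5000 = 9785.0000
edge 3: (19.5,35)→(14.5,38)  cross = 19.5·38 − 14.5·35 = 233.5000; (r_i+r_j)·cross = 34·233.5000 = 7939.0000
edge 4: (14.5,38)→(10,33.5)  cross = 14.5·33.5 − 10·38 = 105.7500; (r_i+r_j)·cross = 24.5·105.7500 = 2590.8750
edge 5: (10,33.5)→(3.5,16)  cross = 10·16 − 3.5·33.5 = 42.7500; (r_i+r_j)·cross = 13.5·42.7500 = 577.1250
edge 6: (3.5,16)→(0.5,3)  cross = 3.5·3 − 0.5·16 = 2.5000; (r_i+r_j)·cross = 4·2.5000 = 10.0000
Σcross = 650.5000 → A = |Σcross|/2 = 325.2500 mm²
Σ(r_i+r_j)·cross = 21576.5000 → first moment M = |Σ|/6 = 3596.0833
R_c = M/A = 3596.0833/325.2500 = 11.0564 mm
θ = 345° = 6.021386 rad
V = θ·R_c·A = 6.021386·11.0564·325.2500 = 21653.406 mm³

Volume = 21653.406 mm³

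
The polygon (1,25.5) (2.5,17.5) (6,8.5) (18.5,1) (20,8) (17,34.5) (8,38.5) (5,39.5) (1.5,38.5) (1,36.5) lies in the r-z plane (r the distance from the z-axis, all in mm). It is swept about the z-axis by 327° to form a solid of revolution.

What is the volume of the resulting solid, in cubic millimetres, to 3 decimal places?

Volume = 31198.911 mm³

Profile (r,z), 10 vertices: (1,25.5) (2.5,17.5) (6,8.5) (18.5,1) (20,8) (17,34.5) (8,38.5) (5,39.5) (1.5,38.5) (1,36.5)
edge 0: (1,25.5)→(2.5,17.5)  cross = 1·17.5 − 2.5·25.5 = -46.2500; (r_i+r_j)·cross = 3.5·-46.2500 = -161.8750
edge 1: (2.5,17.5)→(6,8.5)  cross = 2.5·8.5 − 6·17.5 = -83.7500; (r_i+r_j)·cross = 8.5·-83.7500 = -711.8750
edge 2: (6,8.5)→(18.5,1)  cross = 6·1 − 18.5·8.5 = -151.2500; (r_i+r_j)·cross = 24.5·-151.2500 = -3705.6250
edge 3: (18.5,1)→(20,8)  cross = 18.5·8 − 20·1 = 128.0000; (r_i+r_j)·cross = 38.5·128.0000 = 4928.0000
edge 4: (20,8)→(17,34.5)  cross = 20·34.5 − 17·8 = 554.0000; (r_i+r_j)·cross = 37·554.0000 = 20498.0000
edge 5: (17,34.5)→(8,38.5)  cross = 17·38.5 − 8·34.5 = 378.5000; (r_i+r_j)·cross = 25·378.5000 = 9462.5000
edge 6: (8,38.5)→(5,39.5)  cross = 8·39.5 − 5·38.5 = 123.5000; (r_i+r_j)·cross = 13·123.5000 = 1605.5000
edge 7: (5,39.5)→(1.5,38.5)  cross = 5·38.5 − 1.5·39.5 = 133.2500; (r_i+r_j)·cross = 6.5·133.2500 = 866.1250
edge 8: (1.5,38.5)→(1,36.5)  cross = 1.5·36.5 − 1·38.5 = 16.2500; (r_i+r_j)·cross = 2.5·16.2500 = 40.6250
edge 9: (1,36.5)→(1,25.5)  cross = 1·25.5 − 1·36.5 = -11.0000; (r_i+r_j)·cross = 2·-11.0000 = -22.0000
Σcross = 1041.2500 → A = |Σcross|/2 = 520.6250 mm²
Σ(r_i+r_j)·cross = 32799.3750 → first moment M = |Σ|/6 = 5466.5625
R_c = M/A = 5466.5625/520.6250 = 10.5000 mm
θ = 327° = 5.707227 rad
V = θ·R_c·A = 5.707227·10.5000·520.6250 = 31198.911 mm³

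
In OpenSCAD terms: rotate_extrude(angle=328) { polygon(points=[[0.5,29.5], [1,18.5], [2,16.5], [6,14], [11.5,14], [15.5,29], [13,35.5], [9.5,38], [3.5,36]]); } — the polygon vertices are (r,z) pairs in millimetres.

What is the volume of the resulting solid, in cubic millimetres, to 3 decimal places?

Volume = 12079.671 mm³

Profile (r,z), 9 vertices: (0.5,29.5) (1,18.5) (2,16.5) (6,14) (11.5,14) (15.5,29) (13,35.5) (9.5,38) (3.5,36)
edge 0: (0.5,29.5)→(1,18.5)  cross = 0.5·18.5 − 1·29.5 = -20.2500; (r_i+r_j)·cross = 1.5·-20.2500 = -30.3750
edge 1: (1,18.5)→(2,16.5)  cross = 1·16.5 − 2·18.5 = -20.5000; (r_i+r_j)·cross = 3·-20.5000 = -61.5000
edge 2: (2,16.5)→(6,14)  cross = 2·14 − 6·16.5 = -71.0000; (r_i+r_j)·cross = 8·-71.0000 = -568.0000
edge 3: (6,14)→(11.5,14)  cross = 6·14 − 11.5·14 = -77.0000; (r_i+r_j)·cross = 17.5·-77.0000 = -1347.5000
edge 4: (11.5,14)→(15.5,29)  cross = 11.5·29 − 15.5·14 = 116.5000; (r_i+r_j)·cross = 27·116.5000 = 3145.5000
edge 5: (15.5,29)→(13,35.5)  cross = 15.5·35.5 − 13·29 = 173.2500; (r_i+r_j)·cross = 28.5·173.2500 = 4937.6250
edge 6: (13,35.5)→(9.5,38)  cross = 13·38 − 9.5·35.5 = 156.7500; (r_i+r_j)·cross = 22.5·156.7500 = 3526.8750
edge 7: (9.5,38)→(3.5,36)  cross = 9.5·36 − 3.5·38 = 209.0000; (r_i+r_j)·cross = 13·209.0000 = 2717.0000
edge 8: (3.5,36)→(0.5,29.5)  cross = 3.5·29.5 − 0.5·36 = 85.2500; (r_i+r_j)·cross = 4·85.2500 = 341.0000
Σcross = 552.0000 → A = |Σcross|/2 = 276.0000 mm²
Σ(r_i+r_j)·cross = 12660.6250 → first moment M = |Σ|/6 = 2110.1042
R_c = M/A = 2110.1042/276.0000 = 7.6453 mm
θ = 328° = 5.724680 rad
V = θ·R_c·A = 5.724680·7.6453·276.0000 = 12079.671 mm³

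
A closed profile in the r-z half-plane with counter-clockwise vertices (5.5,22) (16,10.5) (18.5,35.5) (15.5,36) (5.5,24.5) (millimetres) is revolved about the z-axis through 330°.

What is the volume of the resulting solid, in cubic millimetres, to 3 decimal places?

Profile (r,z), 5 vertices: (5.5,22) (16,10.5) (18.5,35.5) (15.5,36) (5.5,24.5)
edge 0: (5.5,22)→(16,10.5)  cross = 5.5·10.5 − 16·22 = -294.2500; (r_i+r_j)·cross = 21.5·-294.2500 = -6326.3750
edge 1: (16,10.5)→(18.5,35.5)  cross = 16·35.5 − 18.5·10.5 = 373.7500; (r_i+r_j)·cross = 34.5·373.7500 = 12894.3750
edge 2: (18.5,35.5)→(15.5,36)  cross = 18.5·36 − 15.5·35.5 = 115.7500; (r_i+r_j)·cross = 34·115.7500 = 3935.5000
edge 3: (15.5,36)→(5.5,24.5)  cross = 15.5·24.5 − 5.5·36 = 181.7500; (r_i+r_j)·cross = 21·181.7500 = 3816.7500
edge 4: (5.5,24.5)→(5.5,22)  cross = 5.5·22 − 5.5·24.5 = -13.7500; (r_i+r_j)·cross = 11·-13.7500 = -151.2500
Σcross = 363.2500 → A = |Σcross|/2 = 181.6250 mm²
Σ(r_i+r_j)·cross = 14169.0000 → first moment M = |Σ|/6 = 2361.5000
R_c = M/A = 2361.5000/181.6250 = 13.0021 mm
θ = 330° = 5.759587 rad
V = θ·R_c·A = 5.759587·13.0021·181.6250 = 13601.264 mm³

Volume = 13601.264 mm³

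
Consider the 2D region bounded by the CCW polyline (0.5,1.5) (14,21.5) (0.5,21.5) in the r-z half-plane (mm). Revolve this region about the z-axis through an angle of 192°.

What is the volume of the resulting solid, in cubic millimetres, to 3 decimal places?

Volume = 2261.947 mm³

Profile (r,z), 3 vertices: (0.5,1.5) (14,21.5) (0.5,21.5)
edge 0: (0.5,1.5)→(14,21.5)  cross = 0.5·21.5 − 14·1.5 = -10.2500; (r_i+r_j)·cross = 14.5·-10.2500 = -148.6250
edge 1: (14,21.5)→(0.5,21.5)  cross = 14·21.5 − 0.5·21.5 = 290.2500; (r_i+r_j)·cross = 14.5·290.2500 = 4208.6250
edge 2: (0.5,21.5)→(0.5,1.5)  cross = 0.5·1.5 − 0.5·21.5 = -10.0000; (r_i+r_j)·cross = 1·-10.0000 = -10.0000
Σcross = 270.0000 → A = |Σcross|/2 = 135.0000 mm²
Σ(r_i+r_j)·cross = 4050.0000 → first moment M = |Σ|/6 = 675.0000
R_c = M/A = 675.0000/135.0000 = 5.0000 mm
θ = 192° = 3.351032 rad
V = θ·R_c·A = 3.351032·5.0000·135.0000 = 2261.947 mm³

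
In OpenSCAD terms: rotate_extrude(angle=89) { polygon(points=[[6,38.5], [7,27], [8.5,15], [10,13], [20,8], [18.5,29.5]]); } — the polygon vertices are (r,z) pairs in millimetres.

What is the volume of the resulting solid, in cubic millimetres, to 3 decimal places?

Profile (r,z), 6 vertices: (6,38.5) (7,27) (8.5,15) (10,13) (20,8) (18.5,29.5)
edge 0: (6,38.5)→(7,27)  cross = 6·27 − 7·38.5 = -107.5000; (r_i+r_j)·cross = 13·-107.5000 = -1397.5000
edge 1: (7,27)→(8.5,15)  cross = 7·15 − 8.5·27 = -124.5000; (r_i+r_j)·cross = 15.5·-124.5000 = -1929.7500
edge 2: (8.5,15)→(10,13)  cross = 8.5·13 − 10·15 = -39.5000; (r_i+r_j)·cross = 18.5·-39.5000 = -730.7500
edge 3: (10,13)→(20,8)  cross = 10·8 − 20·13 = -180.0000; (r_i+r_j)·cross = 30·-180.0000 = -5400.0000
edge 4: (20,8)→(18.5,29.5)  cross = 20·29.5 − 18.5·8 = 442.0000; (r_i+r_j)·cross = 38.5·442.0000 = 17017.0000
edge 5: (18.5,29.5)→(6,38.5)  cross = 18.5·38.5 − 6·29.5 = 535.2500; (r_i+r_j)·cross = 24.5·535.2500 = 13113.6250
Σcross = 525.7500 → A = |Σcross|/2 = 262.8750 mm²
Σ(r_i+r_j)·cross = 20672.6250 → first moment M = |Σ|/6 = 3445.4375
R_c = M/A = 3445.4375/262.8750 = 13.1068 mm
θ = 89° = 1.553343 rad
V = θ·R_c·A = 1.553343·13.1068·262.8750 = 5351.946 mm³

Volume = 5351.946 mm³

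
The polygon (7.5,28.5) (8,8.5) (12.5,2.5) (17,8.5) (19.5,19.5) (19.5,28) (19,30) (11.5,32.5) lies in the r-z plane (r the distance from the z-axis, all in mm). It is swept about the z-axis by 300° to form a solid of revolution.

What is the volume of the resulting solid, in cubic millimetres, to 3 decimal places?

Profile (r,z), 8 vertices: (7.5,28.5) (8,8.5) (12.5,2.5) (17,8.5) (19.5,19.5) (19.5,28) (19,30) (11.5,32.5)
edge 0: (7.5,28.5)→(8,8.5)  cross = 7.5·8.5 − 8·28.5 = -164.2500; (r_i+r_j)·cross = 15.5·-164.2500 = -2545.8750
edge 1: (8,8.5)→(12.5,2.5)  cross = 8·2.5 − 12.5·8.5 = -86.2500; (r_i+r_j)·cross = 20.5·-86.2500 = -1768.1250
edge 2: (12.5,2.5)→(17,8.5)  cross = 12.5·8.5 − 17·2.5 = 63.7500; (r_i+r_j)·cross = 29.5·63.7500 = 1880.6250
edge 3: (17,8.5)→(19.5,19.5)  cross = 17·19.5 − 19.5·8.5 = 165.7500; (r_i+r_j)·cross = 36.5·165.7500 = 6049.8750
edge 4: (19.5,19.5)→(19.5,28)  cross = 19.5·28 − 19.5·19.5 = 165.7500; (r_i+r_j)·cross = 39·165.7500 = 6464.2500
edge 5: (19.5,28)→(19,30)  cross = 19.5·30 − 19·28 = 53.0000; (r_i+r_j)·cross = 38.5·53.0000 = 2040.5000
edge 6: (19,30)→(11.5,32.5)  cross = 19·32.5 − 11.5·30 = 272.5000; (r_i+r_j)·cross = 30.5·272.5000 = 8311.2500
edge 7: (11.5,32.5)→(7.5,28.5)  cross = 11.5·28.5 − 7.5·32.5 = 84.0000; (r_i+r_j)·cross = 19·84.0000 = 1596.0000
Σcross = 554.2500 → A = |Σcross|/2 = 277.1250 mm²
Σ(r_i+r_j)·cross = 22028.5000 → first moment M = |Σ|/6 = 3671.4167
R_c = M/A = 3671.4167/277.1250 = 13.2482 mm
θ = 300° = 5.235988 rad
V = θ·R_c·A = 5.235988·13.2482·277.1250 = 19223.493 mm³

Volume = 19223.493 mm³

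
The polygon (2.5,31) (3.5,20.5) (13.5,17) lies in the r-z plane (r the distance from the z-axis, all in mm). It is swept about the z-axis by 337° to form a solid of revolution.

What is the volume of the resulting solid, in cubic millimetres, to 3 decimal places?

Volume = 1940.245 mm³

Profile (r,z), 3 vertices: (2.5,31) (3.5,20.5) (13.5,17)
edge 0: (2.5,31)→(3.5,20.5)  cross = 2.5·20.5 − 3.5·31 = -57.2500; (r_i+r_j)·cross = 6·-57.2500 = -343.5000
edge 1: (3.5,20.5)→(13.5,17)  cross = 3.5·17 − 13.5·20.5 = -217.2500; (r_i+r_j)·cross = 17·-217.2500 = -3693.2500
edge 2: (13.5,17)→(2.5,31)  cross = 13.5·31 − 2.5·17 = 376.0000; (r_i+r_j)·cross = 16·376.0000 = 6016.0000
Σcross = 101.5000 → A = |Σcross|/2 = 50.7500 mm²
Σ(r_i+r_j)·cross = 1979.2500 → first moment M = |Σ|/6 = 329.8750
R_c = M/A = 329.8750/50.7500 = 6.5000 mm
θ = 337° = 5.881760 rad
V = θ·R_c·A = 5.881760·6.5000·50.7500 = 1940.245 mm³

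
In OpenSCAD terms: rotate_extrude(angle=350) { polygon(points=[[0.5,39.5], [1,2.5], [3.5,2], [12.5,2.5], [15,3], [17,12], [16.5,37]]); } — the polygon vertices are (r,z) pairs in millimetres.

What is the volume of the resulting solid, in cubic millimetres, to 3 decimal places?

Profile (r,z), 7 vertices: (0.5,39.5) (1,2.5) (3.5,2) (12.5,2.5) (15,3) (17,12) (16.5,37)
edge 0: (0.5,39.5)→(1,2.5)  cross = 0.5·2.5 − 1·39.5 = -38.2500; (r_i+r_j)·cross = 1.5·-38.2500 = -57.3750
edge 1: (1,2.5)→(3.5,2)  cross = 1·2 − 3.5·2.5 = -6.7500; (r_i+r_j)·cross = 4.5·-6.7500 = -30.3750
edge 2: (3.5,2)→(12.5,2.5)  cross = 3.5·2.5 − 12.5·2 = -16.2500; (r_i+r_j)·cross = 16·-16.2500 = -260.0000
edge 3: (12.5,2.5)→(15,3)  cross = 12.5·3 − 15·2.5 = 0.0000; (r_i+r_j)·cross = 27.5·0.0000 = 0.0000
edge 4: (15,3)→(17,12)  cross = 15·12 − 17·3 = 129.0000; (r_i+r_j)·cross = 32·129.0000 = 4128.0000
edge 5: (17,12)→(16.5,37)  cross = 17·37 − 16.5·12 = 431.0000; (r_i+r_j)·cross = 33.5·431.0000 = 14438.5000
edge 6: (16.5,37)→(0.5,39.5)  cross = 16.5·39.5 − 0.5·37 = 633.2500; (r_i+r_j)·cross = 17·633.2500 = 10765.2500
Σcross = 1132.0000 → A = |Σcross|/2 = 566.0000 mm²
Σ(r_i+r_j)·cross = 28984.0000 → first moment M = |Σ|/6 = 4830.6667
R_c = M/A = 4830.6667/566.0000 = 8.5347 mm
θ = 350° = 6.108652 rad
V = θ·R_c·A = 6.108652·8.5347·566.0000 = 29508.863 mm³

Volume = 29508.863 mm³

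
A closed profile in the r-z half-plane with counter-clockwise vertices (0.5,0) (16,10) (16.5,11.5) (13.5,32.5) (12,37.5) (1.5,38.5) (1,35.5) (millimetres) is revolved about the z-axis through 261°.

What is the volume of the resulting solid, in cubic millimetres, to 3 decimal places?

Profile (r,z), 7 vertices: (0.5,0) (16,10) (16.5,11.5) (13.5,32.5) (12,37.5) (1.5,38.5) (1,35.5)
edge 0: (0.5,0)→(16,10)  cross = 0.5·10 − 16·0 = 5.0000; (r_i+r_j)·cross = 16.5·5.0000 = 82.5000
edge 1: (16,10)→(16.5,11.5)  cross = 16·11.5 − 16.5·10 = 19.0000; (r_i+r_j)·cross = 32.5·19.0000 = 617.5000
edge 2: (16.5,11.5)→(13.5,32.5)  cross = 16.5·32.5 − 13.5·11.5 = 381.0000; (r_i+r_j)·cross = 30·381.0000 = 11430.0000
edge 3: (13.5,32.5)→(12,37.5)  cross = 13.5·37.5 − 12·32.5 = 116.2500; (r_i+r_j)·cross = 25.5·116.2500 = 2964.3750
edge 4: (12,37.5)→(1.5,38.5)  cross = 12·38.5 − 1.5·37.5 = 405.7500; (r_i+r_j)·cross = 13.5·405.7500 = 5477.6250
edge 5: (1.5,38.5)→(1,35.5)  cross = 1.5·35.5 − 1·38.5 = 14.7500; (r_i+r_j)·cross = 2.5·14.7500 = 36.8750
edge 6: (1,35.5)→(0.5,0)  cross = 1·0 − 0.5·35.5 = -17.7500; (r_i+r_j)·cross = 1.5·-17.7500 = -26.6250
Σcross = 924.0000 → A = |Σcross|/2 = 462.0000 mm²
Σ(r_i+r_j)·cross = 20582.2500 → first moment M = |Σ|/6 = 3430.3750
R_c = M/A = 3430.3750/462.0000 = 7.4251 mm
θ = 261° = 4.555309 rad
V = θ·R_c·A = 4.555309·7.4251·462.0000 = 15626.419 mm³

Volume = 15626.419 mm³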